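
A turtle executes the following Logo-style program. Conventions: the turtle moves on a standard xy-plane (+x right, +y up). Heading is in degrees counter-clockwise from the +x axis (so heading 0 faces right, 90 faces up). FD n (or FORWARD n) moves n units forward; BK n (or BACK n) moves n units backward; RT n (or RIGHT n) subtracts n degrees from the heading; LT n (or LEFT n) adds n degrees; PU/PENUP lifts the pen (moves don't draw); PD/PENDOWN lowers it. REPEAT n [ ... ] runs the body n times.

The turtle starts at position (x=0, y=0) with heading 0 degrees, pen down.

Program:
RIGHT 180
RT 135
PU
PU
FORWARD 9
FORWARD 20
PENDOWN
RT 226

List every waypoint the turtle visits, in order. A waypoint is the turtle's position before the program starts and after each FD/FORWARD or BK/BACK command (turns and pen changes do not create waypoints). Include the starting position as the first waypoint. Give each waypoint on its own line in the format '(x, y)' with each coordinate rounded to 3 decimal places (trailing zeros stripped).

Executing turtle program step by step:
Start: pos=(0,0), heading=0, pen down
RT 180: heading 0 -> 180
RT 135: heading 180 -> 45
PU: pen up
PU: pen up
FD 9: (0,0) -> (6.364,6.364) [heading=45, move]
FD 20: (6.364,6.364) -> (20.506,20.506) [heading=45, move]
PD: pen down
RT 226: heading 45 -> 179
Final: pos=(20.506,20.506), heading=179, 0 segment(s) drawn
Waypoints (3 total):
(0, 0)
(6.364, 6.364)
(20.506, 20.506)

Answer: (0, 0)
(6.364, 6.364)
(20.506, 20.506)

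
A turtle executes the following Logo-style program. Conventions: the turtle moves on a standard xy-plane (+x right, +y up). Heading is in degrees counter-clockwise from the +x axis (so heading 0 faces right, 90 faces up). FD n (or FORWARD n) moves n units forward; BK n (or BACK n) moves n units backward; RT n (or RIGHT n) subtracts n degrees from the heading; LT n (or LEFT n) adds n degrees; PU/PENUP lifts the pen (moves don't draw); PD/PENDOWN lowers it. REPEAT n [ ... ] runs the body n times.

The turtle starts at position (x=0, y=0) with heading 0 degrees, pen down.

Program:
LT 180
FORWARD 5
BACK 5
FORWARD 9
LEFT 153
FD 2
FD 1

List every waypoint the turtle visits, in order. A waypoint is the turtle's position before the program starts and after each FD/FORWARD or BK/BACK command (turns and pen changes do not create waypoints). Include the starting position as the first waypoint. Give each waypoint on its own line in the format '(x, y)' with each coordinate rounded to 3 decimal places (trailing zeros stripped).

Executing turtle program step by step:
Start: pos=(0,0), heading=0, pen down
LT 180: heading 0 -> 180
FD 5: (0,0) -> (-5,0) [heading=180, draw]
BK 5: (-5,0) -> (0,0) [heading=180, draw]
FD 9: (0,0) -> (-9,0) [heading=180, draw]
LT 153: heading 180 -> 333
FD 2: (-9,0) -> (-7.218,-0.908) [heading=333, draw]
FD 1: (-7.218,-0.908) -> (-6.327,-1.362) [heading=333, draw]
Final: pos=(-6.327,-1.362), heading=333, 5 segment(s) drawn
Waypoints (6 total):
(0, 0)
(-5, 0)
(0, 0)
(-9, 0)
(-7.218, -0.908)
(-6.327, -1.362)

Answer: (0, 0)
(-5, 0)
(0, 0)
(-9, 0)
(-7.218, -0.908)
(-6.327, -1.362)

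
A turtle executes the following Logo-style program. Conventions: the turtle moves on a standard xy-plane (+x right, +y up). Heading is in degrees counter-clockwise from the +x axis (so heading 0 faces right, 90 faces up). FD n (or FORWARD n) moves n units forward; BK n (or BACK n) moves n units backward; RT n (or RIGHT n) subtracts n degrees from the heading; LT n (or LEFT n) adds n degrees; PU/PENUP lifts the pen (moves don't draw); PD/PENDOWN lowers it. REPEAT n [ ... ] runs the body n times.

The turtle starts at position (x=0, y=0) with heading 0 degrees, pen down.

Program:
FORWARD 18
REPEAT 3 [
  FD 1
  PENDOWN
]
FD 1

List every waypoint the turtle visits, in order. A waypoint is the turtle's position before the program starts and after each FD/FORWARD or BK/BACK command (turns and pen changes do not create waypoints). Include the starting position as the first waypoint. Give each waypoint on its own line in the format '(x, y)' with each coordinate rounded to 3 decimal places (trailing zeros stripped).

Executing turtle program step by step:
Start: pos=(0,0), heading=0, pen down
FD 18: (0,0) -> (18,0) [heading=0, draw]
REPEAT 3 [
  -- iteration 1/3 --
  FD 1: (18,0) -> (19,0) [heading=0, draw]
  PD: pen down
  -- iteration 2/3 --
  FD 1: (19,0) -> (20,0) [heading=0, draw]
  PD: pen down
  -- iteration 3/3 --
  FD 1: (20,0) -> (21,0) [heading=0, draw]
  PD: pen down
]
FD 1: (21,0) -> (22,0) [heading=0, draw]
Final: pos=(22,0), heading=0, 5 segment(s) drawn
Waypoints (6 total):
(0, 0)
(18, 0)
(19, 0)
(20, 0)
(21, 0)
(22, 0)

Answer: (0, 0)
(18, 0)
(19, 0)
(20, 0)
(21, 0)
(22, 0)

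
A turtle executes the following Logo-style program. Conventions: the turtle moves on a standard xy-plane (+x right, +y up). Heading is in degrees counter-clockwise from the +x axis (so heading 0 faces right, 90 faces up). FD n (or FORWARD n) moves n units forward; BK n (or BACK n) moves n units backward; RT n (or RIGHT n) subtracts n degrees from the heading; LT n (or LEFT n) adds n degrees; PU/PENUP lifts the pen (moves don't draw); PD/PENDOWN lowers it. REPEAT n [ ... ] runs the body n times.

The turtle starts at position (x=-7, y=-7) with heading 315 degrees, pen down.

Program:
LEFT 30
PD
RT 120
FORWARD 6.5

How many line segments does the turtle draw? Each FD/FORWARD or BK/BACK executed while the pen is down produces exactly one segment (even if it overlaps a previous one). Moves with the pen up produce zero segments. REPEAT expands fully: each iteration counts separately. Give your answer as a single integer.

Answer: 1

Derivation:
Executing turtle program step by step:
Start: pos=(-7,-7), heading=315, pen down
LT 30: heading 315 -> 345
PD: pen down
RT 120: heading 345 -> 225
FD 6.5: (-7,-7) -> (-11.596,-11.596) [heading=225, draw]
Final: pos=(-11.596,-11.596), heading=225, 1 segment(s) drawn
Segments drawn: 1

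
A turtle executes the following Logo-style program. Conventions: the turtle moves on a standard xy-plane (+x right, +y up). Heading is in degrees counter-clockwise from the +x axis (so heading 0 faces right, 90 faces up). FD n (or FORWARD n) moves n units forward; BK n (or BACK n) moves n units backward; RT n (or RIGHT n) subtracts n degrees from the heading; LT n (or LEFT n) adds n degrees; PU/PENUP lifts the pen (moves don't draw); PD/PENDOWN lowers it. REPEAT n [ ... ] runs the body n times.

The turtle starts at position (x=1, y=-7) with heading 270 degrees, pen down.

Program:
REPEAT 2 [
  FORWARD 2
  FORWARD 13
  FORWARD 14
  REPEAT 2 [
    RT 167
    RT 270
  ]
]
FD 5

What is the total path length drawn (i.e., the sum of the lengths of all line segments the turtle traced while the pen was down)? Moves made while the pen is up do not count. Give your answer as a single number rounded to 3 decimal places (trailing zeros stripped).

Executing turtle program step by step:
Start: pos=(1,-7), heading=270, pen down
REPEAT 2 [
  -- iteration 1/2 --
  FD 2: (1,-7) -> (1,-9) [heading=270, draw]
  FD 13: (1,-9) -> (1,-22) [heading=270, draw]
  FD 14: (1,-22) -> (1,-36) [heading=270, draw]
  REPEAT 2 [
    -- iteration 1/2 --
    RT 167: heading 270 -> 103
    RT 270: heading 103 -> 193
    -- iteration 2/2 --
    RT 167: heading 193 -> 26
    RT 270: heading 26 -> 116
  ]
  -- iteration 2/2 --
  FD 2: (1,-36) -> (0.123,-34.202) [heading=116, draw]
  FD 13: (0.123,-34.202) -> (-5.576,-22.518) [heading=116, draw]
  FD 14: (-5.576,-22.518) -> (-11.713,-9.935) [heading=116, draw]
  REPEAT 2 [
    -- iteration 1/2 --
    RT 167: heading 116 -> 309
    RT 270: heading 309 -> 39
    -- iteration 2/2 --
    RT 167: heading 39 -> 232
    RT 270: heading 232 -> 322
  ]
]
FD 5: (-11.713,-9.935) -> (-7.773,-13.013) [heading=322, draw]
Final: pos=(-7.773,-13.013), heading=322, 7 segment(s) drawn

Segment lengths:
  seg 1: (1,-7) -> (1,-9), length = 2
  seg 2: (1,-9) -> (1,-22), length = 13
  seg 3: (1,-22) -> (1,-36), length = 14
  seg 4: (1,-36) -> (0.123,-34.202), length = 2
  seg 5: (0.123,-34.202) -> (-5.576,-22.518), length = 13
  seg 6: (-5.576,-22.518) -> (-11.713,-9.935), length = 14
  seg 7: (-11.713,-9.935) -> (-7.773,-13.013), length = 5
Total = 63

Answer: 63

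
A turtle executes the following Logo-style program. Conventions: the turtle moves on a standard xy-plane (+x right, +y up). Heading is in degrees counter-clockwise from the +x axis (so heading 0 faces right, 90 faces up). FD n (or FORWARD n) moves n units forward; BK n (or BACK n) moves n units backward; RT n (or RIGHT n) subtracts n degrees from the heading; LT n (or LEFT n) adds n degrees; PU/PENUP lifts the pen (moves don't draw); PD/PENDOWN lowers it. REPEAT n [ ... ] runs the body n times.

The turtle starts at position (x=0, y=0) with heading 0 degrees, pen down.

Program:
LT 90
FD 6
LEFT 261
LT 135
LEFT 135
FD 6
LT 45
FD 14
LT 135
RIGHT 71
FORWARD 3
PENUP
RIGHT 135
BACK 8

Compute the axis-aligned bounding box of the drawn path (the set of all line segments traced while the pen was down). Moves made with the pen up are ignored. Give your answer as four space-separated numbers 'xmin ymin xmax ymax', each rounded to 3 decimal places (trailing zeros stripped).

Answer: -0.939 -11.252 10.245 6

Derivation:
Executing turtle program step by step:
Start: pos=(0,0), heading=0, pen down
LT 90: heading 0 -> 90
FD 6: (0,0) -> (0,6) [heading=90, draw]
LT 261: heading 90 -> 351
LT 135: heading 351 -> 126
LT 135: heading 126 -> 261
FD 6: (0,6) -> (-0.939,0.074) [heading=261, draw]
LT 45: heading 261 -> 306
FD 14: (-0.939,0.074) -> (7.29,-11.252) [heading=306, draw]
LT 135: heading 306 -> 81
RT 71: heading 81 -> 10
FD 3: (7.29,-11.252) -> (10.245,-10.731) [heading=10, draw]
PU: pen up
RT 135: heading 10 -> 235
BK 8: (10.245,-10.731) -> (14.833,-4.178) [heading=235, move]
Final: pos=(14.833,-4.178), heading=235, 4 segment(s) drawn

Segment endpoints: x in {-0.939, 0, 0, 7.29, 10.245}, y in {-11.252, -10.731, 0, 0.074, 6}
xmin=-0.939, ymin=-11.252, xmax=10.245, ymax=6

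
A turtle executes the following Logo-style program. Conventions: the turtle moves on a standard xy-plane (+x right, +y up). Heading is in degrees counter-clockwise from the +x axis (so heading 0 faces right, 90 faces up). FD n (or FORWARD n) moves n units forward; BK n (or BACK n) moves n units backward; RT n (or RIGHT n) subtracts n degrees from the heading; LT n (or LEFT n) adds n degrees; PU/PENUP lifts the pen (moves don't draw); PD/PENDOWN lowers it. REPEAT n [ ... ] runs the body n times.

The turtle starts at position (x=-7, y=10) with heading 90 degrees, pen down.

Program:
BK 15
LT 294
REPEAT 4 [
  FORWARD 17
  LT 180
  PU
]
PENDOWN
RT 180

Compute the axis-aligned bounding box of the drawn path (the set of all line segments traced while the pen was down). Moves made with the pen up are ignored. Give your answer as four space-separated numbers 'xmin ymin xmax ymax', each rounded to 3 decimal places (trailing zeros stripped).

Answer: -7 -5 8.53 10

Derivation:
Executing turtle program step by step:
Start: pos=(-7,10), heading=90, pen down
BK 15: (-7,10) -> (-7,-5) [heading=90, draw]
LT 294: heading 90 -> 24
REPEAT 4 [
  -- iteration 1/4 --
  FD 17: (-7,-5) -> (8.53,1.915) [heading=24, draw]
  LT 180: heading 24 -> 204
  PU: pen up
  -- iteration 2/4 --
  FD 17: (8.53,1.915) -> (-7,-5) [heading=204, move]
  LT 180: heading 204 -> 24
  PU: pen up
  -- iteration 3/4 --
  FD 17: (-7,-5) -> (8.53,1.915) [heading=24, move]
  LT 180: heading 24 -> 204
  PU: pen up
  -- iteration 4/4 --
  FD 17: (8.53,1.915) -> (-7,-5) [heading=204, move]
  LT 180: heading 204 -> 24
  PU: pen up
]
PD: pen down
RT 180: heading 24 -> 204
Final: pos=(-7,-5), heading=204, 2 segment(s) drawn

Segment endpoints: x in {-7, -7, 8.53}, y in {-5, 1.915, 10}
xmin=-7, ymin=-5, xmax=8.53, ymax=10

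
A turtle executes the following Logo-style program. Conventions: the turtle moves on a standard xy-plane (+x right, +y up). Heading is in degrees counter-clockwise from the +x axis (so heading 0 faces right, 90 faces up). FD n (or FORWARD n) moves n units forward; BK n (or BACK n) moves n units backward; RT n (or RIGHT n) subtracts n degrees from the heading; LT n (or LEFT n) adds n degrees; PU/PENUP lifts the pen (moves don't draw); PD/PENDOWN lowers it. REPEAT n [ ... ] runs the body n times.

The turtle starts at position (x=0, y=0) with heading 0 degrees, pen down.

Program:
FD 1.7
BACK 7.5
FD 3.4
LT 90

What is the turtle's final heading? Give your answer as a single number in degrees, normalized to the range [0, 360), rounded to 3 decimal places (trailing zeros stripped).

Answer: 90

Derivation:
Executing turtle program step by step:
Start: pos=(0,0), heading=0, pen down
FD 1.7: (0,0) -> (1.7,0) [heading=0, draw]
BK 7.5: (1.7,0) -> (-5.8,0) [heading=0, draw]
FD 3.4: (-5.8,0) -> (-2.4,0) [heading=0, draw]
LT 90: heading 0 -> 90
Final: pos=(-2.4,0), heading=90, 3 segment(s) drawn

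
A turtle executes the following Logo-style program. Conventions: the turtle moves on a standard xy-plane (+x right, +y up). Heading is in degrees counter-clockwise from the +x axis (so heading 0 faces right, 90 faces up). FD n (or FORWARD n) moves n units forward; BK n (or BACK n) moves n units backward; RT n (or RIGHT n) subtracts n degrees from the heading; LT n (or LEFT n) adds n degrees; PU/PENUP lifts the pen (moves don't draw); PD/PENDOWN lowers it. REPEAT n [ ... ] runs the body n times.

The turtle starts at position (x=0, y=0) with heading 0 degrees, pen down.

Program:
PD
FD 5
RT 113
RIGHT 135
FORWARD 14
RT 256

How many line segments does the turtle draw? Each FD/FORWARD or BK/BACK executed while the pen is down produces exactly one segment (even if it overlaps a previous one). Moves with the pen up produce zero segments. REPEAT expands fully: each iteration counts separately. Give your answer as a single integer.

Executing turtle program step by step:
Start: pos=(0,0), heading=0, pen down
PD: pen down
FD 5: (0,0) -> (5,0) [heading=0, draw]
RT 113: heading 0 -> 247
RT 135: heading 247 -> 112
FD 14: (5,0) -> (-0.244,12.981) [heading=112, draw]
RT 256: heading 112 -> 216
Final: pos=(-0.244,12.981), heading=216, 2 segment(s) drawn
Segments drawn: 2

Answer: 2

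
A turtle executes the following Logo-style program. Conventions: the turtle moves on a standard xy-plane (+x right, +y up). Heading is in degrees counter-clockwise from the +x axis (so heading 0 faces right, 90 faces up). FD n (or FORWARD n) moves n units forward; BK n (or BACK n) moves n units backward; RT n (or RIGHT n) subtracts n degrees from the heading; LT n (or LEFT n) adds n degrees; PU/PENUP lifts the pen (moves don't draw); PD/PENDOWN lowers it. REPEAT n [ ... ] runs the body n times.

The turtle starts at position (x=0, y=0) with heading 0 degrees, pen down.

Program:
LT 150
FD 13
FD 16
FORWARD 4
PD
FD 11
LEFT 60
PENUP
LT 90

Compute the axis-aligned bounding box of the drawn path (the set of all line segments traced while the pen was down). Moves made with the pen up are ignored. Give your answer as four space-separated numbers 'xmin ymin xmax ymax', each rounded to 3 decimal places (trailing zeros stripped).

Executing turtle program step by step:
Start: pos=(0,0), heading=0, pen down
LT 150: heading 0 -> 150
FD 13: (0,0) -> (-11.258,6.5) [heading=150, draw]
FD 16: (-11.258,6.5) -> (-25.115,14.5) [heading=150, draw]
FD 4: (-25.115,14.5) -> (-28.579,16.5) [heading=150, draw]
PD: pen down
FD 11: (-28.579,16.5) -> (-38.105,22) [heading=150, draw]
LT 60: heading 150 -> 210
PU: pen up
LT 90: heading 210 -> 300
Final: pos=(-38.105,22), heading=300, 4 segment(s) drawn

Segment endpoints: x in {-38.105, -28.579, -25.115, -11.258, 0}, y in {0, 6.5, 14.5, 16.5, 22}
xmin=-38.105, ymin=0, xmax=0, ymax=22

Answer: -38.105 0 0 22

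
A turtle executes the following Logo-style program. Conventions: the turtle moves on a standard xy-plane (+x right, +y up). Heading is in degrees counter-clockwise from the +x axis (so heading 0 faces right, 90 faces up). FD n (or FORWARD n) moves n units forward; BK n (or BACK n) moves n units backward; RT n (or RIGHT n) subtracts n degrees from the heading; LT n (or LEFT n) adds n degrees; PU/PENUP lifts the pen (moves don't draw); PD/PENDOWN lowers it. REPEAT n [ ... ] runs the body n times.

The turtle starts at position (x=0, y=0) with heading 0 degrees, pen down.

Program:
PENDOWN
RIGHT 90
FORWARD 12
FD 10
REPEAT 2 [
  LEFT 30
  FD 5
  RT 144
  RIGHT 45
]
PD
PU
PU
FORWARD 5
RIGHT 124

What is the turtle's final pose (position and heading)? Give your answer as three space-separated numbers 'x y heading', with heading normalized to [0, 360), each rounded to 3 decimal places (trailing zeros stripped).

Executing turtle program step by step:
Start: pos=(0,0), heading=0, pen down
PD: pen down
RT 90: heading 0 -> 270
FD 12: (0,0) -> (0,-12) [heading=270, draw]
FD 10: (0,-12) -> (0,-22) [heading=270, draw]
REPEAT 2 [
  -- iteration 1/2 --
  LT 30: heading 270 -> 300
  FD 5: (0,-22) -> (2.5,-26.33) [heading=300, draw]
  RT 144: heading 300 -> 156
  RT 45: heading 156 -> 111
  -- iteration 2/2 --
  LT 30: heading 111 -> 141
  FD 5: (2.5,-26.33) -> (-1.386,-23.184) [heading=141, draw]
  RT 144: heading 141 -> 357
  RT 45: heading 357 -> 312
]
PD: pen down
PU: pen up
PU: pen up
FD 5: (-1.386,-23.184) -> (1.96,-26.899) [heading=312, move]
RT 124: heading 312 -> 188
Final: pos=(1.96,-26.899), heading=188, 4 segment(s) drawn

Answer: 1.96 -26.899 188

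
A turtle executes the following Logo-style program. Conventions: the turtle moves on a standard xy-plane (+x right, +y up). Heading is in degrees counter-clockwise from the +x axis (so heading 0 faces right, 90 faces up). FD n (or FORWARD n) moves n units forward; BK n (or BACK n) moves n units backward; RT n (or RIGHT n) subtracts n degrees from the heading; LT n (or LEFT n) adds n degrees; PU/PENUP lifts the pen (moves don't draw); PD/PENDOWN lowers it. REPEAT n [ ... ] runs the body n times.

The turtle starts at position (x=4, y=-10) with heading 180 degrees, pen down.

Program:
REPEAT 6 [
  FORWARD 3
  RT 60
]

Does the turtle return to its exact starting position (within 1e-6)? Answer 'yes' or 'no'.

Answer: yes

Derivation:
Executing turtle program step by step:
Start: pos=(4,-10), heading=180, pen down
REPEAT 6 [
  -- iteration 1/6 --
  FD 3: (4,-10) -> (1,-10) [heading=180, draw]
  RT 60: heading 180 -> 120
  -- iteration 2/6 --
  FD 3: (1,-10) -> (-0.5,-7.402) [heading=120, draw]
  RT 60: heading 120 -> 60
  -- iteration 3/6 --
  FD 3: (-0.5,-7.402) -> (1,-4.804) [heading=60, draw]
  RT 60: heading 60 -> 0
  -- iteration 4/6 --
  FD 3: (1,-4.804) -> (4,-4.804) [heading=0, draw]
  RT 60: heading 0 -> 300
  -- iteration 5/6 --
  FD 3: (4,-4.804) -> (5.5,-7.402) [heading=300, draw]
  RT 60: heading 300 -> 240
  -- iteration 6/6 --
  FD 3: (5.5,-7.402) -> (4,-10) [heading=240, draw]
  RT 60: heading 240 -> 180
]
Final: pos=(4,-10), heading=180, 6 segment(s) drawn

Start position: (4, -10)
Final position: (4, -10)
Distance = 0; < 1e-6 -> CLOSED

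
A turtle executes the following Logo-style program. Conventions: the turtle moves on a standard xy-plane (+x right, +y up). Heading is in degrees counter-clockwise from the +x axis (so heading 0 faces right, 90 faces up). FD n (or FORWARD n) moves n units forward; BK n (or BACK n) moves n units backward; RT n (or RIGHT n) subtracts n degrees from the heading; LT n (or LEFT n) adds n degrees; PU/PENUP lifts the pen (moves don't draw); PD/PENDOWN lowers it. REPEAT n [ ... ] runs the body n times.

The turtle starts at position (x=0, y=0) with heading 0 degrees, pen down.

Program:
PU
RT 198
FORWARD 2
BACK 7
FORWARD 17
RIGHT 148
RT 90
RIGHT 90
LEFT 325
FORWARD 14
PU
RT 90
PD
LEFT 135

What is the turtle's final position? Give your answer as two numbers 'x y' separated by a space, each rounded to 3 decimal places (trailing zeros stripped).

Answer: -24.483 8.725

Derivation:
Executing turtle program step by step:
Start: pos=(0,0), heading=0, pen down
PU: pen up
RT 198: heading 0 -> 162
FD 2: (0,0) -> (-1.902,0.618) [heading=162, move]
BK 7: (-1.902,0.618) -> (4.755,-1.545) [heading=162, move]
FD 17: (4.755,-1.545) -> (-11.413,3.708) [heading=162, move]
RT 148: heading 162 -> 14
RT 90: heading 14 -> 284
RT 90: heading 284 -> 194
LT 325: heading 194 -> 159
FD 14: (-11.413,3.708) -> (-24.483,8.725) [heading=159, move]
PU: pen up
RT 90: heading 159 -> 69
PD: pen down
LT 135: heading 69 -> 204
Final: pos=(-24.483,8.725), heading=204, 0 segment(s) drawn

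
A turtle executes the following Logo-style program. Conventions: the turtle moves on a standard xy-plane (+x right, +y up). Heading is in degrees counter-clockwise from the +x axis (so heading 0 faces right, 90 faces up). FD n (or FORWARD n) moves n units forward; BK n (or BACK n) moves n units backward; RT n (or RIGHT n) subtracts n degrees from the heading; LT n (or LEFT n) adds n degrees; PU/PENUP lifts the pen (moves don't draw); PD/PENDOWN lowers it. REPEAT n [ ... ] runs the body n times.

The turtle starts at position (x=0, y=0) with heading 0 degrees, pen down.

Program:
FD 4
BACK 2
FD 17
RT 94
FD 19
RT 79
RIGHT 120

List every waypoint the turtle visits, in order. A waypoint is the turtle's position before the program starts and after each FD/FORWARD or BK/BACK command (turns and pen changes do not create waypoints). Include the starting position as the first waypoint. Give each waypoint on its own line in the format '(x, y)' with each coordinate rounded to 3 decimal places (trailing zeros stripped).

Executing turtle program step by step:
Start: pos=(0,0), heading=0, pen down
FD 4: (0,0) -> (4,0) [heading=0, draw]
BK 2: (4,0) -> (2,0) [heading=0, draw]
FD 17: (2,0) -> (19,0) [heading=0, draw]
RT 94: heading 0 -> 266
FD 19: (19,0) -> (17.675,-18.954) [heading=266, draw]
RT 79: heading 266 -> 187
RT 120: heading 187 -> 67
Final: pos=(17.675,-18.954), heading=67, 4 segment(s) drawn
Waypoints (5 total):
(0, 0)
(4, 0)
(2, 0)
(19, 0)
(17.675, -18.954)

Answer: (0, 0)
(4, 0)
(2, 0)
(19, 0)
(17.675, -18.954)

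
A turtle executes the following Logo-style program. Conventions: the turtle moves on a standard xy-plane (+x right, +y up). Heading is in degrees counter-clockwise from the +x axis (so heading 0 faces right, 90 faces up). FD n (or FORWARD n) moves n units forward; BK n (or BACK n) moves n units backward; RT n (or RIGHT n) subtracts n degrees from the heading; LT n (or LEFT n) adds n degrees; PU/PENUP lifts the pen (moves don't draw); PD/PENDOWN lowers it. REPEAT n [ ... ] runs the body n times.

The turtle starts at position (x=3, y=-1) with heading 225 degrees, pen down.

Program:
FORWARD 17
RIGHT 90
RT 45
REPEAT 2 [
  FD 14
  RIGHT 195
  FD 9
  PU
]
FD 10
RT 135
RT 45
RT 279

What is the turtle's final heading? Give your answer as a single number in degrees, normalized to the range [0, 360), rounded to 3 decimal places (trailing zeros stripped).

Executing turtle program step by step:
Start: pos=(3,-1), heading=225, pen down
FD 17: (3,-1) -> (-9.021,-13.021) [heading=225, draw]
RT 90: heading 225 -> 135
RT 45: heading 135 -> 90
REPEAT 2 [
  -- iteration 1/2 --
  FD 14: (-9.021,-13.021) -> (-9.021,0.979) [heading=90, draw]
  RT 195: heading 90 -> 255
  FD 9: (-9.021,0.979) -> (-11.35,-7.714) [heading=255, draw]
  PU: pen up
  -- iteration 2/2 --
  FD 14: (-11.35,-7.714) -> (-14.974,-21.237) [heading=255, move]
  RT 195: heading 255 -> 60
  FD 9: (-14.974,-21.237) -> (-10.474,-13.443) [heading=60, move]
  PU: pen up
]
FD 10: (-10.474,-13.443) -> (-5.474,-4.783) [heading=60, move]
RT 135: heading 60 -> 285
RT 45: heading 285 -> 240
RT 279: heading 240 -> 321
Final: pos=(-5.474,-4.783), heading=321, 3 segment(s) drawn

Answer: 321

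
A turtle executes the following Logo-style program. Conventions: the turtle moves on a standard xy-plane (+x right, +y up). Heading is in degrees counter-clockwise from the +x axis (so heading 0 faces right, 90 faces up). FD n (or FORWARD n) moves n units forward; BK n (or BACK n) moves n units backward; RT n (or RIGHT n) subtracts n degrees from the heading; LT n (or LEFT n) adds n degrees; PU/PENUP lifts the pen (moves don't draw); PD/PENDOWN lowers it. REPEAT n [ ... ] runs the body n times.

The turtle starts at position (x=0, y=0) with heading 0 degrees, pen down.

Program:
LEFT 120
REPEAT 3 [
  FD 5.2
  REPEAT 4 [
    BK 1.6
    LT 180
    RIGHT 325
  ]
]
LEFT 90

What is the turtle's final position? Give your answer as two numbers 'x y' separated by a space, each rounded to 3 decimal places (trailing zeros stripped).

Answer: -0.138 2.158

Derivation:
Executing turtle program step by step:
Start: pos=(0,0), heading=0, pen down
LT 120: heading 0 -> 120
REPEAT 3 [
  -- iteration 1/3 --
  FD 5.2: (0,0) -> (-2.6,4.503) [heading=120, draw]
  REPEAT 4 [
    -- iteration 1/4 --
    BK 1.6: (-2.6,4.503) -> (-1.8,3.118) [heading=120, draw]
    LT 180: heading 120 -> 300
    RT 325: heading 300 -> 335
    -- iteration 2/4 --
    BK 1.6: (-1.8,3.118) -> (-3.25,3.794) [heading=335, draw]
    LT 180: heading 335 -> 155
    RT 325: heading 155 -> 190
    -- iteration 3/4 --
    BK 1.6: (-3.25,3.794) -> (-1.674,4.072) [heading=190, draw]
    LT 180: heading 190 -> 10
    RT 325: heading 10 -> 45
    -- iteration 4/4 --
    BK 1.6: (-1.674,4.072) -> (-2.806,2.94) [heading=45, draw]
    LT 180: heading 45 -> 225
    RT 325: heading 225 -> 260
  ]
  -- iteration 2/3 --
  FD 5.2: (-2.806,2.94) -> (-3.709,-2.181) [heading=260, draw]
  REPEAT 4 [
    -- iteration 1/4 --
    BK 1.6: (-3.709,-2.181) -> (-3.431,-0.605) [heading=260, draw]
    LT 180: heading 260 -> 80
    RT 325: heading 80 -> 115
    -- iteration 2/4 --
    BK 1.6: (-3.431,-0.605) -> (-2.755,-2.055) [heading=115, draw]
    LT 180: heading 115 -> 295
    RT 325: heading 295 -> 330
    -- iteration 3/4 --
    BK 1.6: (-2.755,-2.055) -> (-4.14,-1.255) [heading=330, draw]
    LT 180: heading 330 -> 150
    RT 325: heading 150 -> 185
    -- iteration 4/4 --
    BK 1.6: (-4.14,-1.255) -> (-2.546,-1.116) [heading=185, draw]
    LT 180: heading 185 -> 5
    RT 325: heading 5 -> 40
  ]
  -- iteration 3/3 --
  FD 5.2: (-2.546,-1.116) -> (1.437,2.227) [heading=40, draw]
  REPEAT 4 [
    -- iteration 1/4 --
    BK 1.6: (1.437,2.227) -> (0.211,1.198) [heading=40, draw]
    LT 180: heading 40 -> 220
    RT 325: heading 220 -> 255
    -- iteration 2/4 --
    BK 1.6: (0.211,1.198) -> (0.625,2.744) [heading=255, draw]
    LT 180: heading 255 -> 75
    RT 325: heading 75 -> 110
    -- iteration 3/4 --
    BK 1.6: (0.625,2.744) -> (1.173,1.24) [heading=110, draw]
    LT 180: heading 110 -> 290
    RT 325: heading 290 -> 325
    -- iteration 4/4 --
    BK 1.6: (1.173,1.24) -> (-0.138,2.158) [heading=325, draw]
    LT 180: heading 325 -> 145
    RT 325: heading 145 -> 180
  ]
]
LT 90: heading 180 -> 270
Final: pos=(-0.138,2.158), heading=270, 15 segment(s) drawn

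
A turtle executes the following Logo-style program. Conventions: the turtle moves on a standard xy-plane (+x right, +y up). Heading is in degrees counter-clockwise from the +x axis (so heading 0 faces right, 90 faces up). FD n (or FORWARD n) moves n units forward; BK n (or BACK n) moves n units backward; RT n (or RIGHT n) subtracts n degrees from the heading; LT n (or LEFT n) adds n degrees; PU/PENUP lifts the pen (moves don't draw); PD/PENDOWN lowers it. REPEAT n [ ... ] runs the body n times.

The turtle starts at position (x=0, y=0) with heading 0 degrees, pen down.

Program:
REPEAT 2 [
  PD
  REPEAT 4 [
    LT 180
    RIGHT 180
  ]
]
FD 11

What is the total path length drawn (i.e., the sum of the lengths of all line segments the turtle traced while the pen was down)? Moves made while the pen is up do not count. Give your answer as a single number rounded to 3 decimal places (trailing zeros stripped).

Executing turtle program step by step:
Start: pos=(0,0), heading=0, pen down
REPEAT 2 [
  -- iteration 1/2 --
  PD: pen down
  REPEAT 4 [
    -- iteration 1/4 --
    LT 180: heading 0 -> 180
    RT 180: heading 180 -> 0
    -- iteration 2/4 --
    LT 180: heading 0 -> 180
    RT 180: heading 180 -> 0
    -- iteration 3/4 --
    LT 180: heading 0 -> 180
    RT 180: heading 180 -> 0
    -- iteration 4/4 --
    LT 180: heading 0 -> 180
    RT 180: heading 180 -> 0
  ]
  -- iteration 2/2 --
  PD: pen down
  REPEAT 4 [
    -- iteration 1/4 --
    LT 180: heading 0 -> 180
    RT 180: heading 180 -> 0
    -- iteration 2/4 --
    LT 180: heading 0 -> 180
    RT 180: heading 180 -> 0
    -- iteration 3/4 --
    LT 180: heading 0 -> 180
    RT 180: heading 180 -> 0
    -- iteration 4/4 --
    LT 180: heading 0 -> 180
    RT 180: heading 180 -> 0
  ]
]
FD 11: (0,0) -> (11,0) [heading=0, draw]
Final: pos=(11,0), heading=0, 1 segment(s) drawn

Segment lengths:
  seg 1: (0,0) -> (11,0), length = 11
Total = 11

Answer: 11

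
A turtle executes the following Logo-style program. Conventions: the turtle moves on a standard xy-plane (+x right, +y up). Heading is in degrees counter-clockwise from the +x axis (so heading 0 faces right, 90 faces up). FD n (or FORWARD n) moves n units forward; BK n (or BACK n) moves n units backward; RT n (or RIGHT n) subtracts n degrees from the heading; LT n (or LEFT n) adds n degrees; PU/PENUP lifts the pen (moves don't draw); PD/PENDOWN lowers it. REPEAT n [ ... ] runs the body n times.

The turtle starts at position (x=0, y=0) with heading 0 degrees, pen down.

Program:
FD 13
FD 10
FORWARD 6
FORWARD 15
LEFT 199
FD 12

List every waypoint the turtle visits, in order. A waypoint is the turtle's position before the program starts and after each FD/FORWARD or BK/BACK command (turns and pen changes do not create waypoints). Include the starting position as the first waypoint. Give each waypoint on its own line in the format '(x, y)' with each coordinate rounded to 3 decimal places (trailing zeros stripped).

Executing turtle program step by step:
Start: pos=(0,0), heading=0, pen down
FD 13: (0,0) -> (13,0) [heading=0, draw]
FD 10: (13,0) -> (23,0) [heading=0, draw]
FD 6: (23,0) -> (29,0) [heading=0, draw]
FD 15: (29,0) -> (44,0) [heading=0, draw]
LT 199: heading 0 -> 199
FD 12: (44,0) -> (32.654,-3.907) [heading=199, draw]
Final: pos=(32.654,-3.907), heading=199, 5 segment(s) drawn
Waypoints (6 total):
(0, 0)
(13, 0)
(23, 0)
(29, 0)
(44, 0)
(32.654, -3.907)

Answer: (0, 0)
(13, 0)
(23, 0)
(29, 0)
(44, 0)
(32.654, -3.907)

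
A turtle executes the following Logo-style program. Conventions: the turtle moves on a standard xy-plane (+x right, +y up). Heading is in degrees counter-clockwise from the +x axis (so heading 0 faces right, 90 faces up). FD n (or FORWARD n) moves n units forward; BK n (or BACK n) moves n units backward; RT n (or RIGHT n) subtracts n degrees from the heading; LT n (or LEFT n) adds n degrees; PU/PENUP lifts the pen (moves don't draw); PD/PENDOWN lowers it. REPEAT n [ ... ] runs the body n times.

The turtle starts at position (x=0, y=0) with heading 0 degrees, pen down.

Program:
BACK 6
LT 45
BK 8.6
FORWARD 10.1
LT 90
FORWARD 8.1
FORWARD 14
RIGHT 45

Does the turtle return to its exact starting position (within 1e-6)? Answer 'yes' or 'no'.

Answer: no

Derivation:
Executing turtle program step by step:
Start: pos=(0,0), heading=0, pen down
BK 6: (0,0) -> (-6,0) [heading=0, draw]
LT 45: heading 0 -> 45
BK 8.6: (-6,0) -> (-12.081,-6.081) [heading=45, draw]
FD 10.1: (-12.081,-6.081) -> (-4.939,1.061) [heading=45, draw]
LT 90: heading 45 -> 135
FD 8.1: (-4.939,1.061) -> (-10.667,6.788) [heading=135, draw]
FD 14: (-10.667,6.788) -> (-20.566,16.688) [heading=135, draw]
RT 45: heading 135 -> 90
Final: pos=(-20.566,16.688), heading=90, 5 segment(s) drawn

Start position: (0, 0)
Final position: (-20.566, 16.688)
Distance = 26.485; >= 1e-6 -> NOT closed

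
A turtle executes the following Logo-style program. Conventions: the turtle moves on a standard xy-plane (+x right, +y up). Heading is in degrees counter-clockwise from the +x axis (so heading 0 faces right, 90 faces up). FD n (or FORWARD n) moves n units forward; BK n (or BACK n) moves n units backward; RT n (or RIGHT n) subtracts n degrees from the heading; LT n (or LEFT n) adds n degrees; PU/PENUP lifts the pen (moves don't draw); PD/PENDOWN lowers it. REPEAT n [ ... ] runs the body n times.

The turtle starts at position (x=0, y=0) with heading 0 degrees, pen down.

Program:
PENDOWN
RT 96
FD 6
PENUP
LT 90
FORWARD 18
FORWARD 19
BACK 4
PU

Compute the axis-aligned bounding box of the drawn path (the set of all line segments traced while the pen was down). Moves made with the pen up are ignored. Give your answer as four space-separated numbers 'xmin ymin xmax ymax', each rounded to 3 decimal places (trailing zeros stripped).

Executing turtle program step by step:
Start: pos=(0,0), heading=0, pen down
PD: pen down
RT 96: heading 0 -> 264
FD 6: (0,0) -> (-0.627,-5.967) [heading=264, draw]
PU: pen up
LT 90: heading 264 -> 354
FD 18: (-0.627,-5.967) -> (17.274,-7.849) [heading=354, move]
FD 19: (17.274,-7.849) -> (36.17,-9.835) [heading=354, move]
BK 4: (36.17,-9.835) -> (32.192,-9.417) [heading=354, move]
PU: pen up
Final: pos=(32.192,-9.417), heading=354, 1 segment(s) drawn

Segment endpoints: x in {-0.627, 0}, y in {-5.967, 0}
xmin=-0.627, ymin=-5.967, xmax=0, ymax=0

Answer: -0.627 -5.967 0 0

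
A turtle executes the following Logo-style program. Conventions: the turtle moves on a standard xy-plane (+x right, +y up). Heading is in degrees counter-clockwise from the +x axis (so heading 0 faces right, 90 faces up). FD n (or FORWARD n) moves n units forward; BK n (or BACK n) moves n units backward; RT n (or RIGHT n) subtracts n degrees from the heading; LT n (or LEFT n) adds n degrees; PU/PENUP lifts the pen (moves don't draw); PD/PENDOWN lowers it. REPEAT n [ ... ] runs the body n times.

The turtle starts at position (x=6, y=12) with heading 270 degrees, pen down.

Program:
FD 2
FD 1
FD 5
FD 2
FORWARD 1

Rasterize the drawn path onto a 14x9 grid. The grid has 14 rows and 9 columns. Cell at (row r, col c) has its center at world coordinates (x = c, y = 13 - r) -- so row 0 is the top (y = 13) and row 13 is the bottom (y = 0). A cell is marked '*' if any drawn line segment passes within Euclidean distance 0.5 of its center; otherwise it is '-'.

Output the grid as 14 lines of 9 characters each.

Segment 0: (6,12) -> (6,10)
Segment 1: (6,10) -> (6,9)
Segment 2: (6,9) -> (6,4)
Segment 3: (6,4) -> (6,2)
Segment 4: (6,2) -> (6,1)

Answer: ---------
------*--
------*--
------*--
------*--
------*--
------*--
------*--
------*--
------*--
------*--
------*--
------*--
---------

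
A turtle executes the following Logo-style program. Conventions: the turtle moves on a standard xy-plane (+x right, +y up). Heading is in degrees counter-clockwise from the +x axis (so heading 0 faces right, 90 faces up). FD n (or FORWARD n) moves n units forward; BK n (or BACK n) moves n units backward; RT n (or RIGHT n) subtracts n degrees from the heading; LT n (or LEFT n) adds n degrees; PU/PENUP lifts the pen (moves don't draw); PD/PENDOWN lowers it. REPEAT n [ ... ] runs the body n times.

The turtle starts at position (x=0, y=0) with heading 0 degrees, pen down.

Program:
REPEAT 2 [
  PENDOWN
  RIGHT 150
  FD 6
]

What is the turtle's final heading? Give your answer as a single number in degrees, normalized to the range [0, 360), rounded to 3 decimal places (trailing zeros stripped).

Answer: 60

Derivation:
Executing turtle program step by step:
Start: pos=(0,0), heading=0, pen down
REPEAT 2 [
  -- iteration 1/2 --
  PD: pen down
  RT 150: heading 0 -> 210
  FD 6: (0,0) -> (-5.196,-3) [heading=210, draw]
  -- iteration 2/2 --
  PD: pen down
  RT 150: heading 210 -> 60
  FD 6: (-5.196,-3) -> (-2.196,2.196) [heading=60, draw]
]
Final: pos=(-2.196,2.196), heading=60, 2 segment(s) drawn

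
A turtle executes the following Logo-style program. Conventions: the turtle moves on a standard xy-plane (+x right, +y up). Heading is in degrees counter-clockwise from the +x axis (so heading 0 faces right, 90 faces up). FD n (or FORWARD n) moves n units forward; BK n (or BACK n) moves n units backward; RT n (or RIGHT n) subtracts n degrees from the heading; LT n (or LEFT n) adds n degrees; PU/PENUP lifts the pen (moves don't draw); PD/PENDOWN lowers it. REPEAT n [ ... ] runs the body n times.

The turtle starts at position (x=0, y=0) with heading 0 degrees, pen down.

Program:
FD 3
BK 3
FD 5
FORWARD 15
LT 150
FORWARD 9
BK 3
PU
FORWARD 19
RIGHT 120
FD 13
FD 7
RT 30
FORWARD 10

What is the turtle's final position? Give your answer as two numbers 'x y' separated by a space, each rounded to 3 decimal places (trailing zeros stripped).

Executing turtle program step by step:
Start: pos=(0,0), heading=0, pen down
FD 3: (0,0) -> (3,0) [heading=0, draw]
BK 3: (3,0) -> (0,0) [heading=0, draw]
FD 5: (0,0) -> (5,0) [heading=0, draw]
FD 15: (5,0) -> (20,0) [heading=0, draw]
LT 150: heading 0 -> 150
FD 9: (20,0) -> (12.206,4.5) [heading=150, draw]
BK 3: (12.206,4.5) -> (14.804,3) [heading=150, draw]
PU: pen up
FD 19: (14.804,3) -> (-1.651,12.5) [heading=150, move]
RT 120: heading 150 -> 30
FD 13: (-1.651,12.5) -> (9.608,19) [heading=30, move]
FD 7: (9.608,19) -> (15.67,22.5) [heading=30, move]
RT 30: heading 30 -> 0
FD 10: (15.67,22.5) -> (25.67,22.5) [heading=0, move]
Final: pos=(25.67,22.5), heading=0, 6 segment(s) drawn

Answer: 25.67 22.5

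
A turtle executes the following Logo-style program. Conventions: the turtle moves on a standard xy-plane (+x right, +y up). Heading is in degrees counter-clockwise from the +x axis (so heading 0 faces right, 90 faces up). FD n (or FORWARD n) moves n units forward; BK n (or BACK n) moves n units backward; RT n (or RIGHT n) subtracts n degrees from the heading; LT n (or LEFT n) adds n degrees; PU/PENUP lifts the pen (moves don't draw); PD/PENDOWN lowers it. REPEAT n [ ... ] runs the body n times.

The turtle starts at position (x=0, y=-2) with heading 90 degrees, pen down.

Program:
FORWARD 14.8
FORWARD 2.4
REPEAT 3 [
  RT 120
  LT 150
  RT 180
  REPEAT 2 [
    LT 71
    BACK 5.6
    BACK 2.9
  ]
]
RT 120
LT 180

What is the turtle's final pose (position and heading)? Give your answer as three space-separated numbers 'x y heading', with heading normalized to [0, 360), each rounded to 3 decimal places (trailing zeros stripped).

Executing turtle program step by step:
Start: pos=(0,-2), heading=90, pen down
FD 14.8: (0,-2) -> (0,12.8) [heading=90, draw]
FD 2.4: (0,12.8) -> (0,15.2) [heading=90, draw]
REPEAT 3 [
  -- iteration 1/3 --
  RT 120: heading 90 -> 330
  LT 150: heading 330 -> 120
  RT 180: heading 120 -> 300
  REPEAT 2 [
    -- iteration 1/2 --
    LT 71: heading 300 -> 11
    BK 5.6: (0,15.2) -> (-5.497,14.131) [heading=11, draw]
    BK 2.9: (-5.497,14.131) -> (-8.344,13.578) [heading=11, draw]
    -- iteration 2/2 --
    LT 71: heading 11 -> 82
    BK 5.6: (-8.344,13.578) -> (-9.123,8.033) [heading=82, draw]
    BK 2.9: (-9.123,8.033) -> (-9.527,5.161) [heading=82, draw]
  ]
  -- iteration 2/3 --
  RT 120: heading 82 -> 322
  LT 150: heading 322 -> 112
  RT 180: heading 112 -> 292
  REPEAT 2 [
    -- iteration 1/2 --
    LT 71: heading 292 -> 3
    BK 5.6: (-9.527,5.161) -> (-15.119,4.868) [heading=3, draw]
    BK 2.9: (-15.119,4.868) -> (-18.015,4.716) [heading=3, draw]
    -- iteration 2/2 --
    LT 71: heading 3 -> 74
    BK 5.6: (-18.015,4.716) -> (-19.559,-0.667) [heading=74, draw]
    BK 2.9: (-19.559,-0.667) -> (-20.358,-3.455) [heading=74, draw]
  ]
  -- iteration 3/3 --
  RT 120: heading 74 -> 314
  LT 150: heading 314 -> 104
  RT 180: heading 104 -> 284
  REPEAT 2 [
    -- iteration 1/2 --
    LT 71: heading 284 -> 355
    BK 5.6: (-20.358,-3.455) -> (-25.937,-2.967) [heading=355, draw]
    BK 2.9: (-25.937,-2.967) -> (-28.826,-2.714) [heading=355, draw]
    -- iteration 2/2 --
    LT 71: heading 355 -> 66
    BK 5.6: (-28.826,-2.714) -> (-31.103,-7.83) [heading=66, draw]
    BK 2.9: (-31.103,-7.83) -> (-32.283,-10.479) [heading=66, draw]
  ]
]
RT 120: heading 66 -> 306
LT 180: heading 306 -> 126
Final: pos=(-32.283,-10.479), heading=126, 14 segment(s) drawn

Answer: -32.283 -10.479 126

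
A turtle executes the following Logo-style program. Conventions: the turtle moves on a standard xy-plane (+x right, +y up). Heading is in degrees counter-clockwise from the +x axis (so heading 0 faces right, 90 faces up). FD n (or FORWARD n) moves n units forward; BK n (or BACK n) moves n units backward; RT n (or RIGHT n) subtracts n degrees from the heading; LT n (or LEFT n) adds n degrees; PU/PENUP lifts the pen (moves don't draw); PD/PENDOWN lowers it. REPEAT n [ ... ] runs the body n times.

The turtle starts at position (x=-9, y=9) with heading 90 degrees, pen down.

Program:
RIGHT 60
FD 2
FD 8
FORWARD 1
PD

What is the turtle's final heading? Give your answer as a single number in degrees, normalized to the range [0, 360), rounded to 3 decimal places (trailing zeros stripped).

Executing turtle program step by step:
Start: pos=(-9,9), heading=90, pen down
RT 60: heading 90 -> 30
FD 2: (-9,9) -> (-7.268,10) [heading=30, draw]
FD 8: (-7.268,10) -> (-0.34,14) [heading=30, draw]
FD 1: (-0.34,14) -> (0.526,14.5) [heading=30, draw]
PD: pen down
Final: pos=(0.526,14.5), heading=30, 3 segment(s) drawn

Answer: 30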